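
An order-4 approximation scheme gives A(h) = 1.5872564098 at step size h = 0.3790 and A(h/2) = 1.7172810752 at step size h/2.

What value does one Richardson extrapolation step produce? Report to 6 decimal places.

With r = 4 the leading error scales as h^4, so the weight is 2^4 = 16.
2^4×A(h/2) = 27.4764972032; minus A(h) gives 25.8892407934.
R = 25.8892407934/15 = 1.7259493862

1.725949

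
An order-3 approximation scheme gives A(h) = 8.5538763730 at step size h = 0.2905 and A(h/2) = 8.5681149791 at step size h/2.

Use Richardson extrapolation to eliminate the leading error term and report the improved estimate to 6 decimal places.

8.570149

r = 3, so 2^r = 8.
Weighted: 68.5449198328 − 8.5538763730 = 59.9910434598
Divide by 2^3 − 1 = 7.
Result: 8.5701490657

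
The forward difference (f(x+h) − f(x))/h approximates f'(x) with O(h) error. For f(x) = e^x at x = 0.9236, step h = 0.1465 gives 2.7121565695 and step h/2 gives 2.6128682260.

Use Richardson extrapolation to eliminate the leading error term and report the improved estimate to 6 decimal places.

Order 1 gives 2^r = 2 and 2^r − 1 = 1.
Weighted: 5.2257364520 − 2.7121565695 = 2.5135798825
2.5135798825 ÷ 1 = 2.5135798825
Gap between inputs: 9.929e-02; correction applied: −0.0992883435.

2.513580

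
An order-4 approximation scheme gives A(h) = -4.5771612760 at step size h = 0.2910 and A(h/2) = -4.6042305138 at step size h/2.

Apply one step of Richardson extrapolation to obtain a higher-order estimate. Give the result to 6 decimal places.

Method order is 4; weight 2^4 = 16.
Numerator 16 × A(h/2) − A(h) = 16 × (-4.6042305138) − (-4.5771612760) = -69.0905269448
R = (-69.0905269448)/15 = -4.6060351297

-4.606035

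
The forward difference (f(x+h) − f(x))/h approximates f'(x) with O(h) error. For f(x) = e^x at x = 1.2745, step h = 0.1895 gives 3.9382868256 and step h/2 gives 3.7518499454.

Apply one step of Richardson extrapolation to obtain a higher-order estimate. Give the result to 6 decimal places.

Leading term ∝ h^1; use weight 2 = 2^1.
2×3.7518499454 = 7.5036998908; subtract 3.9382868256 → 3.5654130652
R = 3.5654130652/1 = 3.5654130652
Gap between inputs: 1.864e-01; correction applied: −0.1864368802.

3.565413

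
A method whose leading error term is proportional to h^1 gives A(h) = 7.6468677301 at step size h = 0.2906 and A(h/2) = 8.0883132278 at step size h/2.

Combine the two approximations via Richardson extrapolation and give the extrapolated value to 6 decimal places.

8.529759

r = 1: numerator weight 2, denominator 1.
A(h/2) − A(h) = 8.0883132278 − 7.6468677301 = 0.4414454977
Correction (A(h/2) − A(h))/(2 − 1) = 0.4414454977/1 = 0.4414454977
R = 8.0883132278 + 0.4414454977 = 8.5297587255
Shift from A(h/2): +0.4414454977.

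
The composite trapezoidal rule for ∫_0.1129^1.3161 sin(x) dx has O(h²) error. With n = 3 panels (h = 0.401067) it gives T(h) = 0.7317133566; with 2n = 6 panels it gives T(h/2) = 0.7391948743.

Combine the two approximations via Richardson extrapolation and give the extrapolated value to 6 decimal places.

r = 2: numerator weight 4, denominator 3.
Weighted: 2.9567794972 − 0.7317133566 = 2.2250661406
Denominator 4 − 1 = 3.
So the Richardson estimate is 0.7416887135.
Gap between inputs: 7.482e-03; correction applied: +0.0024938392.

0.741689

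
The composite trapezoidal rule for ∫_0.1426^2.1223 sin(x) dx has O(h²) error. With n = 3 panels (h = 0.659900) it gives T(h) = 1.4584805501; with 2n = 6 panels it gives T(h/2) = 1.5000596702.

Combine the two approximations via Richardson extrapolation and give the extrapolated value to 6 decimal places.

1.513919

Error is O(h^2); halving h shrinks it by 2^2 = 4.
Weighted: 6.0002386808 − 1.4584805501 = 4.5417581307
Divide by 2^2 − 1 = 3.
R = 4.5417581307/3 = 1.5139193769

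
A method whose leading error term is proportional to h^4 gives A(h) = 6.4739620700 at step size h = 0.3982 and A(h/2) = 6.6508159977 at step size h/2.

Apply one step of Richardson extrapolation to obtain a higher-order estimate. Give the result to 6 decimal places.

6.662606

Method order is 4; weight 2^4 = 16.
16·6.6508159977 − 6.4739620700 = 99.9390938932
(16·6.6508159977 − 6.4739620700)/(16 − 1) = 6.6626062595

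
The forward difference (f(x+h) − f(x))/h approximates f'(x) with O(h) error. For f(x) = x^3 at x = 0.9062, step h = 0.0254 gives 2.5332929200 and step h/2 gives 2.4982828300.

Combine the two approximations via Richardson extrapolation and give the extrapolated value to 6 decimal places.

Order 1 gives 2^r = 2 and 2^r − 1 = 1.
2 × 2.4982828300 = 4.9965656600; 4.9965656600 − 2.5332929200 = 2.4632727400
R = 2.4632727400/1 = 2.4632727400
Shift from A(h/2): −0.0350100900.

2.463273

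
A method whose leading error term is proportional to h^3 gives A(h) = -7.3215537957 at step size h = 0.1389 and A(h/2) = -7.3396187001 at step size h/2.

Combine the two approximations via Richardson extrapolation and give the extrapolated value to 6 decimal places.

With r = 3 the leading error scales as h^3, so the weight is 2^3 = 8.
Top: 8(-7.3396187001) − (-7.3215537957) = -51.3953958051
(8×(-7.3396187001) − (-7.3215537957))/(8 − 1) = -7.3421994007

-7.342199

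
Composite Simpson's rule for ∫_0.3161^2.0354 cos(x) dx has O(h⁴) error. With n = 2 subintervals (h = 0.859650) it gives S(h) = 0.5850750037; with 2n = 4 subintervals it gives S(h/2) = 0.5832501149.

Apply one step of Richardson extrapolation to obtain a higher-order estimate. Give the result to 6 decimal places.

0.583128

r = 4: numerator weight 16, denominator 15.
16·0.5832501149 = 9.3320018384; subtract 0.5850750037 → 8.7469268347
R = 8.7469268347/15 = 0.5831284556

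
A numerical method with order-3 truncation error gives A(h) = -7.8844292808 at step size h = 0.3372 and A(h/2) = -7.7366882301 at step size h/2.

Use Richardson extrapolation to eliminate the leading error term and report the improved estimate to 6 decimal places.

-7.715582

r = 3: numerator weight 8, denominator 7.
2^3 × A(h/2) = -61.8935058408; minus A(h) gives -54.0090765600.
Denominator 8 − 1 = 7.
Result: -7.7155823657
Shift from A(h/2): +0.0211058644.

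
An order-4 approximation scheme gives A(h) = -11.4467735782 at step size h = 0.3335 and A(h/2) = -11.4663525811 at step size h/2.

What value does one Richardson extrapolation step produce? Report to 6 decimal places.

-11.467658

Leading term ∝ h^4; use weight 16 = 2^4.
16 × (-11.4663525811) = -183.4616412976; (-183.4616412976) − (-11.4467735782) = -172.0148677194
(-172.0148677194) ÷ 15 = -11.4676578480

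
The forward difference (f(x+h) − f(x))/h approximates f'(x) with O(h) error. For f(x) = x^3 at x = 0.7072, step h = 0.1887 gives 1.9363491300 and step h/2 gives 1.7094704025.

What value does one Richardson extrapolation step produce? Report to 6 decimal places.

1.482592

Error is O(h^1); halving h shrinks it by 2^1 = 2.
2×1.7094704025 − 1.9363491300 = 1.4825916750
Divide by 2^1 − 1 = 1.
Extrapolated: 1.4825916750 / 1 = 1.4825916750
Shift from A(h/2): −0.2268787275.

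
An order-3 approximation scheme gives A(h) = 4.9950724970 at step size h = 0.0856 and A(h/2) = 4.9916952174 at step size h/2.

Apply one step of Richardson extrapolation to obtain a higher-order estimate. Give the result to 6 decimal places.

r = 3: numerator weight 8, denominator 7.
Difference of the inputs: 4.9916952174 − 4.9950724970 = -0.0033772796
Correction (A(h/2) − A(h))/(8 − 1) = (-0.0033772796)/7 = -0.0004824685
R = 4.9916952174 − 0.0004824685 = 4.9912127489

4.991213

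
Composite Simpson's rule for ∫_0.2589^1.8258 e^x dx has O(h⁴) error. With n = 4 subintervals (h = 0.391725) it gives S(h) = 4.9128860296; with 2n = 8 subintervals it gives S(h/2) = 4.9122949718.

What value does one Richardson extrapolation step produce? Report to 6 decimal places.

4.912256

With r = 4 the leading error scales as h^4, so the weight is 2^4 = 16.
16 × 4.9122949718 = 78.5967195488; 78.5967195488 − 4.9128860296 = 73.6838335192
73.6838335192 ÷ 15 = 4.9122555679
Correction |R − A(h/2)| = 3.940e-05; gap |A(h/2) − A(h)| = 5.911e-04.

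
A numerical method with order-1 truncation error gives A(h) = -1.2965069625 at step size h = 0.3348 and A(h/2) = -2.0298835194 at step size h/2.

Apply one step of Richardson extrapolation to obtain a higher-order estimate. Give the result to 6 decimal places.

-2.763260

Error is O(h^1); halving h shrinks it by 2^1 = 2.
2 × (-2.0298835194) − (-1.2965069625) = -2.7632600763
(-2.7632600763) ÷ 1 = -2.7632600763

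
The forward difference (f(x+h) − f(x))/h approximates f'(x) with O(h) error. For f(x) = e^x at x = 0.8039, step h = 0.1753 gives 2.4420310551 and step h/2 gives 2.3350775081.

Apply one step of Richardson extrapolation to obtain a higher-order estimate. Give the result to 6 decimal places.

2.228124

r = 1, so 2^r = 2.
2^1·A(h/2) = 4.6701550162; minus A(h) gives 2.2281239611.
2.2281239611 ÷ 1 = 2.2281239611
Correction |R − A(h/2)| = 1.070e-01; gap |A(h/2) − A(h)| = 1.070e-01.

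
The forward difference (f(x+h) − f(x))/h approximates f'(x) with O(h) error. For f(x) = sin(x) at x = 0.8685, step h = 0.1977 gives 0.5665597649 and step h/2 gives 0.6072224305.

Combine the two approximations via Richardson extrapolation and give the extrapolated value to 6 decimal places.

Leading term ∝ h^1; use weight 2 = 2^1.
A(h/2) − A(h) = 0.6072224305 − 0.5665597649 = 0.0406626656
Divide by 2^1 − 1 = 1: 0.0406626656/1 = 0.0406626656
R = A(h/2) + (A(h/2) − A(h))/1 = 0.6072224305 + 0.0406626656 = 0.6478850961
Shift from A(h/2): +0.0406626656.

0.647885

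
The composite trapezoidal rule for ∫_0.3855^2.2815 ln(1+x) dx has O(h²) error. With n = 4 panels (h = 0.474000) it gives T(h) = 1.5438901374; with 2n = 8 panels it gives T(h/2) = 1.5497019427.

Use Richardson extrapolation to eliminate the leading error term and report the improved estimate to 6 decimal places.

1.551639

Leading term ∝ h^2; use weight 4 = 2^2.
4×1.5497019427 = 6.1988077708; subtract 1.5438901374 → 4.6549176334
Divide by 2^2 − 1 = 3.
(4×1.5497019427 − 1.5438901374)/(4 − 1) = 1.5516392111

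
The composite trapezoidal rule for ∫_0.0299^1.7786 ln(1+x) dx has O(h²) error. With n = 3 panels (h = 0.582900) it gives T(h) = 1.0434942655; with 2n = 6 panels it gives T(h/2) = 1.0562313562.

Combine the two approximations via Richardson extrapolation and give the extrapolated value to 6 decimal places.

1.060477

r = 2, so 2^r = 4.
2^2 × A(h/2) = 4.2249254248; minus A(h) gives 3.1814311593.
Denominator 4 − 1 = 3.
R = 3.1814311593/3 = 1.0604770531
Gap between inputs: 1.274e-02; correction applied: +0.0042456969.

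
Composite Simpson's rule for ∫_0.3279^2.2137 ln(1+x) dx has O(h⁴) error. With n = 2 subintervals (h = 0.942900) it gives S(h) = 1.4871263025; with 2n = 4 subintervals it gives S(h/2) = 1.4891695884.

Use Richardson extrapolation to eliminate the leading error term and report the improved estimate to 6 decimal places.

1.489306

r = 4: numerator weight 16, denominator 15.
16×1.4891695884 = 23.8267134144; 23.8267134144 − 1.4871263025 = 22.3395871119
(16×1.4891695884 − 1.4871263025)/(16 − 1) = 1.4893058075
Shift from A(h/2): +0.0001362191.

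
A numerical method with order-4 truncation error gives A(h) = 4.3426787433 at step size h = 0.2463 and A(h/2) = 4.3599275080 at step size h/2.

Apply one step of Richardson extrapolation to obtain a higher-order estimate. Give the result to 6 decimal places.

4.361077

Order 4 gives 2^r = 16 and 2^r − 1 = 15.
2^4 × A(h/2) = 69.7588401280; minus A(h) gives 65.4161613847.
Divide by 2^4 − 1 = 15.
65.4161613847 ÷ 15 = 4.3610774256
Shift from A(h/2): +0.0011499176.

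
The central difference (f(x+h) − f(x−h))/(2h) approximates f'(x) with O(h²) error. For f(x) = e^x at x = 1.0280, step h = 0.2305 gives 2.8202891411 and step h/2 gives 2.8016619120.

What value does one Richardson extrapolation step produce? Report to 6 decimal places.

2.795453

The method has order 2: 2^2 = 4.
4 × 2.8016619120 = 11.2066476480; 11.2066476480 − 2.8202891411 = 8.3863585069
Divide by 2^2 − 1 = 3.
(4 × 2.8016619120 − 2.8202891411)/(4 − 1) = 2.7954528356
Gap between inputs: 1.863e-02; correction applied: −0.0062090764.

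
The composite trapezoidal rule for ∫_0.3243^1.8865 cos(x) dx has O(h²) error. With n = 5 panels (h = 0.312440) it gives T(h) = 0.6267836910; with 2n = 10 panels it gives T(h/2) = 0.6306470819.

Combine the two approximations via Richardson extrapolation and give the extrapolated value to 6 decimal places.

r = 2: numerator weight 4, denominator 3.
4×0.6306470819 = 2.5225883276; 2.5225883276 − 0.6267836910 = 1.8958046366
Extrapolated: 1.8958046366 / 3 = 0.6319348789
Gap between inputs: 3.863e-03; correction applied: +0.0012877970.

0.631935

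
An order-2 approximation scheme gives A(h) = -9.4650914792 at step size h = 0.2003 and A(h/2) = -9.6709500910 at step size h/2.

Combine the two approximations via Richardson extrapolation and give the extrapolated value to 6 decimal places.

r = 2, so 2^r = 4.
Numerator 4×A(h/2) − A(h) = 4×(-9.6709500910) − (-9.4650914792) = -29.2187088848
Denominator 4 − 1 = 3.
So the Richardson estimate is -9.7395696283.
Correction |R − A(h/2)| = 6.862e-02; gap |A(h/2) − A(h)| = 2.059e-01.

-9.739570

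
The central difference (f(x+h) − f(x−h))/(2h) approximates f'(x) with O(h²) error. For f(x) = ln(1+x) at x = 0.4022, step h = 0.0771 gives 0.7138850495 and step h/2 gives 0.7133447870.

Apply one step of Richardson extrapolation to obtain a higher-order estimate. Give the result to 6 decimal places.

0.713165

The method has order 2: 2^2 = 4.
4*0.7133447870 = 2.8533791480; 2.8533791480 − 0.7138850495 = 2.1394940985
2.1394940985 ÷ 3 = 0.7131646995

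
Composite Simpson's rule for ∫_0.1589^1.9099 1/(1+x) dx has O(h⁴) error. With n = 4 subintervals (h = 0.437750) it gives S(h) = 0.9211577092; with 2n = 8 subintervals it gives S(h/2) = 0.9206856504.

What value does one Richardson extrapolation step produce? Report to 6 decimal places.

0.920654

With r = 4 the leading error scales as h^4, so the weight is 2^4 = 16.
16·0.9206856504 − 0.9211577092 = 13.8098126972
Divide by 2^4 − 1 = 15.
13.8098126972 ÷ 15 = 0.9206541798
Gap between inputs: 4.721e-04; correction applied: −0.0000314706.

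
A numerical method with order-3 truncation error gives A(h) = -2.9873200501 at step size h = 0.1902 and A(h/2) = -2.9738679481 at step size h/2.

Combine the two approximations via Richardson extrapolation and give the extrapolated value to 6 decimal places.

-2.971946

r = 3: numerator weight 8, denominator 7.
A(h/2) − A(h) = -2.9738679481 − (-2.9873200501) = 0.0134521020
Divide by 2^3 − 1 = 7: 0.0134521020/7 = 0.0019217289
R = -2.9738679481 + 0.0019217289 = -2.9719462192
Shift from A(h/2): +0.0019217289.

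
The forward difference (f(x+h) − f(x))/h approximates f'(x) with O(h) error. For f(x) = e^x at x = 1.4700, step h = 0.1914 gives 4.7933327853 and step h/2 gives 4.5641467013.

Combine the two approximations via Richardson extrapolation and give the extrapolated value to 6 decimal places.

With r = 1 the leading error scales as h^1, so the weight is 2^1 = 2.
Difference of the inputs: 4.5641467013 − 4.7933327853 = -0.2291860840
Divide by 2^1 − 1 = 1: (-0.2291860840)/1 = -0.2291860840
R = 4.5641467013 − 0.2291860840 = 4.3349606173
Shift from A(h/2): −0.2291860840.

4.334961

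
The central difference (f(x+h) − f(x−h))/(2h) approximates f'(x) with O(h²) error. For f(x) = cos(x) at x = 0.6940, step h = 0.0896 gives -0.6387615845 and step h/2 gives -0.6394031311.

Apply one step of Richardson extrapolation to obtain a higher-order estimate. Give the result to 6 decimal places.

r = 2, so 2^r = 4.
4×(-0.6394031311) − (-0.6387615845) = -1.9188509399
(4×(-0.6394031311) − (-0.6387615845))/(4 − 1) = -0.6396169800

-0.639617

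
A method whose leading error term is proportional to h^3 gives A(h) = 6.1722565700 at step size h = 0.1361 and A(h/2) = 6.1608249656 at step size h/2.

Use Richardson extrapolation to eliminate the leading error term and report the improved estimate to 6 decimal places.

6.159192

The method has order 3: 2^3 = 8.
Numerator 8·A(h/2) − A(h) = 8·6.1608249656 − 6.1722565700 = 43.1143431548
Divide by 2^3 − 1 = 7.
R = 43.1143431548/7 = 6.1591918793
Gap between inputs: 1.143e-02; correction applied: −0.0016330863.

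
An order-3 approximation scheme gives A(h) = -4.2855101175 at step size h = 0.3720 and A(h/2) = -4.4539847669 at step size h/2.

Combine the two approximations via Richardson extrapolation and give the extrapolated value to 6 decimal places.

With r = 3 the leading error scales as h^3, so the weight is 2^3 = 8.
2^3·A(h/2) = -35.6318781352; minus A(h) gives -31.3463680177.
Denominator 8 − 1 = 7.
Result: -4.4780525740

-4.478053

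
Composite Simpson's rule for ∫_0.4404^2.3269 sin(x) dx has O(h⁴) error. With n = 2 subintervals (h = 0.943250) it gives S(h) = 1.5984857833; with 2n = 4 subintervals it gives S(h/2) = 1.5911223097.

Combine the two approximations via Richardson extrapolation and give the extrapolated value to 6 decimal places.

Order 4 gives 2^r = 16 and 2^r − 1 = 15.
Weighted: 25.4579569552 − 1.5984857833 = 23.8594711719
23.8594711719 ÷ 15 = 1.5906314115

1.590631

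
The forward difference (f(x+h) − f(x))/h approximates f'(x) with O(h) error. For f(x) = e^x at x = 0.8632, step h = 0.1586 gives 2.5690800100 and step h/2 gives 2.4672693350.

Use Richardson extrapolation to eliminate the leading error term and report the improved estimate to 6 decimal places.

r = 1: numerator weight 2, denominator 1.
Numerator 2×A(h/2) − A(h) = 2×2.4672693350 − 2.5690800100 = 2.3654586600
Denominator 2 − 1 = 1.
Result: 2.3654586600

2.365459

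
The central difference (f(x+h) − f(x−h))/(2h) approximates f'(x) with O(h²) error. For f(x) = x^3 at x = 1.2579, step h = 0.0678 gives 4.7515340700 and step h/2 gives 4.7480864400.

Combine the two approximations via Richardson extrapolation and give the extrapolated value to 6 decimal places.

r = 2, so 2^r = 4.
4*4.7480864400 = 18.9923457600; subtract 4.7515340700 → 14.2408116900
Denominator 4 − 1 = 3.
14.2408116900 ÷ 3 = 4.7469372300
Gap between inputs: 3.448e-03; correction applied: −0.0011492100.

4.746937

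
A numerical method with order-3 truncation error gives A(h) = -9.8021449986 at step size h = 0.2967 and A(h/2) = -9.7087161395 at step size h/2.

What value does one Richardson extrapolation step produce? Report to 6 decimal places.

-9.695369

Error is O(h^3); halving h shrinks it by 2^3 = 8.
8 × (-9.7087161395) = -77.6697291160; (-77.6697291160) − (-9.8021449986) = -67.8675841174
Denominator 8 − 1 = 7.
So the Richardson estimate is -9.6953691596.
Correction |R − A(h/2)| = 1.335e-02; gap |A(h/2) − A(h)| = 9.343e-02.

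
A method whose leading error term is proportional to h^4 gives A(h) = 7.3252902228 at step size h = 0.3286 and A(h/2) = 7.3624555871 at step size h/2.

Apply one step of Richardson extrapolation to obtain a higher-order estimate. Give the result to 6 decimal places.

Leading term ∝ h^4; use weight 16 = 2^4.
16 × 7.3624555871 = 117.7992893936; 117.7992893936 − 7.3252902228 = 110.4739991708
110.4739991708 ÷ 15 = 7.3649332781
Shift from A(h/2): +0.0024776910.

7.364933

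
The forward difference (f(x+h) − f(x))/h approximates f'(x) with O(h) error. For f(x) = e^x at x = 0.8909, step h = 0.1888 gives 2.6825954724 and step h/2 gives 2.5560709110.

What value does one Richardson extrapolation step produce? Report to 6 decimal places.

2.429546

The method has order 1: 2^1 = 2.
2^1·A(h/2) = 5.1121418220; minus A(h) gives 2.4295463496.
Denominator 2 − 1 = 1.
2.4295463496 ÷ 1 = 2.4295463496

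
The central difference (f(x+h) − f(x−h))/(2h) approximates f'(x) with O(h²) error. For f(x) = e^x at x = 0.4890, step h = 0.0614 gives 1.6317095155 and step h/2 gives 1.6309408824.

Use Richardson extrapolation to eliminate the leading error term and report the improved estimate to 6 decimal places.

With r = 2 the leading error scales as h^2, so the weight is 2^2 = 4.
Top: 4(1.6309408824) − (1.6317095155) = 4.8920540141
Denominator 4 − 1 = 3.
4.8920540141 ÷ 3 = 1.6306846714

1.630685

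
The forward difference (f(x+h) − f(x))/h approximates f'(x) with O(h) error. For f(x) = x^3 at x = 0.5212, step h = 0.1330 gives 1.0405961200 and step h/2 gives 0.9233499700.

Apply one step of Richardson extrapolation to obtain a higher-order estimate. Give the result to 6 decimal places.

0.806104

With r = 1 the leading error scales as h^1, so the weight is 2^1 = 2.
2^1·A(h/2) = 1.8466999400; minus A(h) gives 0.8061038200.
Denominator 2 − 1 = 1.
(2·0.9233499700 − 1.0405961200)/(2 − 1) = 0.8061038200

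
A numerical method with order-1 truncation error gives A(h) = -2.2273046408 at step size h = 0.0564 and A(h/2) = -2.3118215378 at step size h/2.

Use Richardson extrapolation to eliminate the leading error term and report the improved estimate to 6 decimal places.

Error is O(h^1); halving h shrinks it by 2^1 = 2.
Difference of the inputs: -2.3118215378 − (-2.2273046408) = -0.0845168970
Divide by 2^1 − 1 = 1: (-0.0845168970)/1 = -0.0845168970
R = A(h/2) + (A(h/2) − A(h))/1 = -2.3118215378 − 0.0845168970 = -2.3963384348
Correction |R − A(h/2)| = 8.452e-02; gap |A(h/2) − A(h)| = 8.452e-02.

-2.396338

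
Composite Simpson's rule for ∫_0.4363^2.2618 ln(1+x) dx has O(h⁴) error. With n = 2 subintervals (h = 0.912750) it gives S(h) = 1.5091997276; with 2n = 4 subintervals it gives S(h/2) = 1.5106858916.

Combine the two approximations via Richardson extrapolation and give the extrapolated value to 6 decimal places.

With r = 4 the leading error scales as h^4, so the weight is 2^4 = 16.
16×1.5106858916 = 24.1709742656; subtract 1.5091997276 → 22.6617745380
Denominator 16 − 1 = 15.
R = 22.6617745380/15 = 1.5107849692
Gap between inputs: 1.486e-03; correction applied: +0.0000990776.

1.510785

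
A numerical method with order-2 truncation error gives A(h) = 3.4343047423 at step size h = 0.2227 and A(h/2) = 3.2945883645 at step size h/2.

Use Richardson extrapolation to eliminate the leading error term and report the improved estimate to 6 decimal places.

Order 2 gives 2^r = 4 and 2^r − 1 = 3.
2^2×A(h/2) = 13.1783534580; minus A(h) gives 9.7440487157.
R = 9.7440487157/3 = 3.2480162386
Shift from A(h/2): −0.0465721259.

3.248016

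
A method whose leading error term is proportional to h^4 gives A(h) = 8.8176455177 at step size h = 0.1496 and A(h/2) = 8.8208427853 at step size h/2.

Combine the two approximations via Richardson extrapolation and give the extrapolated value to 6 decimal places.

With r = 4 the leading error scales as h^4, so the weight is 2^4 = 16.
16×8.8208427853 − 8.8176455177 = 132.3158390471
Extrapolated: 132.3158390471 / 15 = 8.8210559365
Gap between inputs: 3.197e-03; correction applied: +0.0002131512.

8.821056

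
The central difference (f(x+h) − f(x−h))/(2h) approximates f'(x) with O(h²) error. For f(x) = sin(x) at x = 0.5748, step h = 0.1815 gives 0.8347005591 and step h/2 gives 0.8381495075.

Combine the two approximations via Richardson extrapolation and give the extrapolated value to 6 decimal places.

Leading term ∝ h^2; use weight 4 = 2^2.
4·0.8381495075 = 3.3525980300; 3.3525980300 − 0.8347005591 = 2.5178974709
Denominator 4 − 1 = 3.
(4·0.8381495075 − 0.8347005591)/(4 − 1) = 0.8392991570

0.839299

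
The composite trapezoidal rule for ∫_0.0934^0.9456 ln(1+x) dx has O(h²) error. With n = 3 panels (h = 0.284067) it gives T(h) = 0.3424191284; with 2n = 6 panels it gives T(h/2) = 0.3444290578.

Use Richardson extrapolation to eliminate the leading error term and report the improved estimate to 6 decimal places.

Leading term ∝ h^2; use weight 4 = 2^2.
Top: 4(0.3444290578) − (0.3424191284) = 1.0352971028
Denominator 4 − 1 = 3.
R = 1.0352971028/3 = 0.3450990343

0.345099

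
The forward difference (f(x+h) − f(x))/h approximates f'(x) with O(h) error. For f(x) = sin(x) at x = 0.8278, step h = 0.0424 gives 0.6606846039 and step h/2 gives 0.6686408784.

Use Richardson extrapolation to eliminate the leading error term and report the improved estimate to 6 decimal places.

0.676597

Leading term ∝ h^1; use weight 2 = 2^1.
Weighted: 1.3372817568 − 0.6606846039 = 0.6765971529
Denominator 2 − 1 = 1.
0.6765971529 ÷ 1 = 0.6765971529
Shift from A(h/2): +0.0079562745.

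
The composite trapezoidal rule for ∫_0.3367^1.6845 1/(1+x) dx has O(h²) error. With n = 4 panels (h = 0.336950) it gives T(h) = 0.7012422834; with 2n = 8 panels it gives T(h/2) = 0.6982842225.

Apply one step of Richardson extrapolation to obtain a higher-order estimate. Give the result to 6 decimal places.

Method order is 2; weight 2^2 = 4.
4×0.6982842225 = 2.7931368900; subtract 0.7012422834 → 2.0918946066
Extrapolated: 2.0918946066 / 3 = 0.6972982022
Shift from A(h/2): −0.0009860203.

0.697298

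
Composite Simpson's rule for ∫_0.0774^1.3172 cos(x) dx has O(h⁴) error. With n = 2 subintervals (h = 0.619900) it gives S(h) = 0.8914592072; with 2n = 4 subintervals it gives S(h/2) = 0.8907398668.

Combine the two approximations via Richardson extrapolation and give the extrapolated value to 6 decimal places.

0.890692

Leading term ∝ h^4; use weight 16 = 2^4.
Top: 16(0.8907398668) − (0.8914592072) = 13.3603786616
Denominator 16 − 1 = 15.
R = 13.3603786616/15 = 0.8906919108
Shift from A(h/2): −0.0000479560.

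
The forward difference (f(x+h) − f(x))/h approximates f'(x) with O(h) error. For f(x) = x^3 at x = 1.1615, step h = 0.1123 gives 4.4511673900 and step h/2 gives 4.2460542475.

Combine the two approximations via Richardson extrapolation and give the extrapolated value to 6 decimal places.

4.040941

r = 1, so 2^r = 2.
2×4.2460542475 = 8.4921084950; subtract 4.4511673900 → 4.0409411050
R = 4.0409411050/1 = 4.0409411050
Shift from A(h/2): −0.2051131425.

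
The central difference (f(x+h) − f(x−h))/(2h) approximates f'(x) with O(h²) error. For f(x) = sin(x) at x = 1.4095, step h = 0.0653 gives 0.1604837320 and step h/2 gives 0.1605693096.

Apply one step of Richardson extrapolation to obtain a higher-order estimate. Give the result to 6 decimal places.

0.160598

Leading term ∝ h^2; use weight 4 = 2^2.
Weighted: 0.6422772384 − 0.1604837320 = 0.4817935064
0.4817935064 ÷ 3 = 0.1605978355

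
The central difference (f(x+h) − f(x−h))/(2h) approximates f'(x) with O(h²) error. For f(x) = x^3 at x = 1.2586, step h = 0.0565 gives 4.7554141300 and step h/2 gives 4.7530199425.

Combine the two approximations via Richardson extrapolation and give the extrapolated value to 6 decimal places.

4.752222

Error is O(h^2); halving h shrinks it by 2^2 = 4.
4*4.7530199425 = 19.0120797700; 19.0120797700 − 4.7554141300 = 14.2566656400
14.2566656400 ÷ 3 = 4.7522218800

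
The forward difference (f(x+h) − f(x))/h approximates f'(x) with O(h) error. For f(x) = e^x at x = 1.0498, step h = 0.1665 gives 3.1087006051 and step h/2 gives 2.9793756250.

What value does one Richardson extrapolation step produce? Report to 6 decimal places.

2.850051

With r = 1 the leading error scales as h^1, so the weight is 2^1 = 2.
Numerator 2 × A(h/2) − A(h) = 2 × 2.9793756250 − 3.1087006051 = 2.8500506449
(2 × 2.9793756250 − 3.1087006051)/(2 − 1) = 2.8500506449
Correction |R − A(h/2)| = 1.293e-01; gap |A(h/2) − A(h)| = 1.293e-01.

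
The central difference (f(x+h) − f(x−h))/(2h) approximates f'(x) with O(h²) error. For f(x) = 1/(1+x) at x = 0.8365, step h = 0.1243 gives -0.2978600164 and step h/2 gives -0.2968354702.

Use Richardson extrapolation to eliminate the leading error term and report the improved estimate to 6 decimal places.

-0.296494

r = 2: numerator weight 4, denominator 3.
4 × (-0.2968354702) = -1.1873418808; (-1.1873418808) − (-0.2978600164) = -0.8894818644
Denominator 4 − 1 = 3.
(4 × (-0.2968354702) − (-0.2978600164))/(4 − 1) = -0.2964939548
Gap between inputs: 1.025e-03; correction applied: +0.0003415154.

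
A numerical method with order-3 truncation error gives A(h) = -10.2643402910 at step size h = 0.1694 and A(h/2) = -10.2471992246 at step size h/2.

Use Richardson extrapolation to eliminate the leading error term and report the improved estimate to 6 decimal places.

-10.244751

r = 3, so 2^r = 8.
2^3×A(h/2) = -81.9775937968; minus A(h) gives -71.7132535058.
Denominator 8 − 1 = 7.
R = (-71.7132535058)/7 = -10.2447505008
Shift from A(h/2): +0.0024487238.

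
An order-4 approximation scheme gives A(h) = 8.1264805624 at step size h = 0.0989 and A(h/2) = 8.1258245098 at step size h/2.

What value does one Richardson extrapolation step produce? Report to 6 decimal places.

The method has order 4: 2^4 = 16.
Numerator 16×A(h/2) − A(h) = 16×8.1258245098 − 8.1264805624 = 121.8867115944
Divide by 2^4 − 1 = 15.
R = 121.8867115944/15 = 8.1257807730

8.125781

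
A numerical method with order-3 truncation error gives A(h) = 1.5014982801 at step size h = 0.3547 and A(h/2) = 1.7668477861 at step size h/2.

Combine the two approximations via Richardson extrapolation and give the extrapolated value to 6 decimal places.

Method order is 3; weight 2^3 = 8.
2^3×A(h/2) = 14.1347822888; minus A(h) gives 12.6332840087.
Denominator 8 − 1 = 7.
So the Richardson estimate is 1.8047548584.

1.804755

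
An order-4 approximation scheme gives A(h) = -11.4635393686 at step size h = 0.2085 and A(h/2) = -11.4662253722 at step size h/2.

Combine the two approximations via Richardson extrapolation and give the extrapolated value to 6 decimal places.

-11.466404

The method has order 4: 2^4 = 16.
2^4*A(h/2) = -183.4596059552; minus A(h) gives -171.9960665866.
Divide by 2^4 − 1 = 15.
Extrapolated: (-171.9960665866) / 15 = -11.4664044391
Shift from A(h/2): −0.0001790669.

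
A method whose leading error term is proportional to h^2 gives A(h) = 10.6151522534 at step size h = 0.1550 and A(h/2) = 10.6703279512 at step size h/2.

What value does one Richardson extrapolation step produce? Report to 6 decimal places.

10.688720

The method has order 2: 2^2 = 4.
4*10.6703279512 = 42.6813118048; subtract 10.6151522534 → 32.0661595514
R = 32.0661595514/3 = 10.6887198505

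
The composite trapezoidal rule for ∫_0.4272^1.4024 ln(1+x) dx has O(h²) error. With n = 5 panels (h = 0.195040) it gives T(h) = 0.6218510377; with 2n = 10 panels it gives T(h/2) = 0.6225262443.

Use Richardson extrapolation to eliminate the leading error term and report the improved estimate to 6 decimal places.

Error is O(h^2); halving h shrinks it by 2^2 = 4.
Numerator 4 × A(h/2) − A(h) = 4 × 0.6225262443 − 0.6218510377 = 1.8682539395
(4 × 0.6225262443 − 0.6218510377)/(4 − 1) = 0.6227513132

0.622751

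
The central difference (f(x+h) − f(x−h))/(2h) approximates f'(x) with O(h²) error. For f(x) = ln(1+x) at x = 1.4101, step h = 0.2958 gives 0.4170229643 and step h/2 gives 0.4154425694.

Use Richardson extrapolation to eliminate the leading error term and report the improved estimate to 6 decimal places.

0.414916

r = 2: numerator weight 4, denominator 3.
2^2*A(h/2) = 1.6617702776; minus A(h) gives 1.2447473133.
(4*0.4154425694 − 0.4170229643)/(4 − 1) = 0.4149157711
Gap between inputs: 1.580e-03; correction applied: −0.0005267983.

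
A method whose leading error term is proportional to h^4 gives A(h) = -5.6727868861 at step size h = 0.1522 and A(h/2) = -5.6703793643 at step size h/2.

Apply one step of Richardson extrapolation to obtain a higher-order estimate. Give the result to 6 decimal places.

-5.670219

Order 4 gives 2^r = 16 and 2^r − 1 = 15.
Numerator 16*A(h/2) − A(h) = 16*(-5.6703793643) − (-5.6727868861) = -85.0532829427
Denominator 16 − 1 = 15.
So the Richardson estimate is -5.6702188628.
Gap between inputs: 2.408e-03; correction applied: +0.0001605015.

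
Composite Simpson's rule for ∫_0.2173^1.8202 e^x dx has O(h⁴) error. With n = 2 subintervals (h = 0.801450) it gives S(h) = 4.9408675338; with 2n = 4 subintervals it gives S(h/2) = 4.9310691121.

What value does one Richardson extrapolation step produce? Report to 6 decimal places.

4.930416

The method has order 4: 2^4 = 16.
Numerator 16 × A(h/2) − A(h) = 16 × 4.9310691121 − 4.9408675338 = 73.9562382598
R = 73.9562382598/15 = 4.9304158840
Gap between inputs: 9.798e-03; correction applied: −0.0006532281.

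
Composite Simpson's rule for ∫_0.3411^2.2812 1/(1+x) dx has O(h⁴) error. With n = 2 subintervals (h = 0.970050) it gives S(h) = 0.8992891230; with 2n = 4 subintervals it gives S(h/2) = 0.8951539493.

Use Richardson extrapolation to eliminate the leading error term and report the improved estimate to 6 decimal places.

0.894878

Error is O(h^4); halving h shrinks it by 2^4 = 16.
16·0.8951539493 = 14.3224631888; subtract 0.8992891230 → 13.4231740658
13.4231740658 ÷ 15 = 0.8948782711
Correction |R − A(h/2)| = 2.757e-04; gap |A(h/2) − A(h)| = 4.135e-03.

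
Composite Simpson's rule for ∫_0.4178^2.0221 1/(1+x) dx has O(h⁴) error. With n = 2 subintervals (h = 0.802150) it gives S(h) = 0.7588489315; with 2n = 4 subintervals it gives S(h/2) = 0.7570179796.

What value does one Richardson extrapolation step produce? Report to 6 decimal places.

0.756896

Method order is 4; weight 2^4 = 16.
Difference of the inputs: 0.7570179796 − 0.7588489315 = -0.0018309519
Divide by 2^4 − 1 = 15: (-0.0018309519)/15 = -0.0001220635
R = A(h/2) + (A(h/2) − A(h))/15 = 0.7570179796 − 0.0001220635 = 0.7568959161
Correction |R − A(h/2)| = 1.221e-04; gap |A(h/2) − A(h)| = 1.831e-03.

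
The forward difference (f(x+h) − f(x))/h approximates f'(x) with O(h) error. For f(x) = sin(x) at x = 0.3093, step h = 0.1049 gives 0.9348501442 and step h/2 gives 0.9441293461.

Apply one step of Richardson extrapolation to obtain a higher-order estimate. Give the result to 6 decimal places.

0.953409

Method order is 1; weight 2^1 = 2.
2 × 0.9441293461 = 1.8882586922; subtract 0.9348501442 → 0.9534085480
Divide by 2^1 − 1 = 1.
So the Richardson estimate is 0.9534085480.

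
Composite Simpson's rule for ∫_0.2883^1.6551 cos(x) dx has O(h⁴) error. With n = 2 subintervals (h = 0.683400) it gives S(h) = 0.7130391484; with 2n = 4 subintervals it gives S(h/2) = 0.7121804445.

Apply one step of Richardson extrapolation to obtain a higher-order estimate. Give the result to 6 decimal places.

Method order is 4; weight 2^4 = 16.
Weighted: 11.3948871120 − 0.7130391484 = 10.6818479636
Denominator 16 − 1 = 15.
R = 10.6818479636/15 = 0.7121231976

0.712123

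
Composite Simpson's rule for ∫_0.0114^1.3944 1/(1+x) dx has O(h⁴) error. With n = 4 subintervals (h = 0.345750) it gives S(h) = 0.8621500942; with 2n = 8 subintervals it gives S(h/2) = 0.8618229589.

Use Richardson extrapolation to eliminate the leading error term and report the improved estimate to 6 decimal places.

Method order is 4; weight 2^4 = 16.
Difference of the inputs: 0.8618229589 − 0.8621500942 = -0.0003271353
Correction (A(h/2) − A(h))/(16 − 1) = (-0.0003271353)/15 = -0.0000218090
R = 0.8618229589 − 0.0000218090 = 0.8618011499

0.861801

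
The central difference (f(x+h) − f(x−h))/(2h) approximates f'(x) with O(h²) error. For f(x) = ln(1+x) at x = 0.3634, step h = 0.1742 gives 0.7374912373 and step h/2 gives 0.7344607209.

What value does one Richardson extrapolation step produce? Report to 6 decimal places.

0.733451

r = 2: numerator weight 4, denominator 3.
Difference of the inputs: 0.7344607209 − 0.7374912373 = -0.0030305164
Divide by 2^2 − 1 = 3: (-0.0030305164)/3 = -0.0010101721
R = 0.7344607209 − 0.0010101721 = 0.7334505488
Gap between inputs: 3.031e-03; correction applied: −0.0010101721.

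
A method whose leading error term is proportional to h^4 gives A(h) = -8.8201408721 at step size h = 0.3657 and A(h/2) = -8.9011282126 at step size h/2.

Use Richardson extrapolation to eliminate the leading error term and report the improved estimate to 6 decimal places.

-8.906527

With r = 4 the leading error scales as h^4, so the weight is 2^4 = 16.
Difference of the inputs: -8.9011282126 − (-8.8201408721) = -0.0809873405
Divide by 2^4 − 1 = 15: (-0.0809873405)/15 = -0.0053991560
R = A(h/2) + (A(h/2) − A(h))/15 = -8.9011282126 − 0.0053991560 = -8.9065273686
Shift from A(h/2): −0.0053991560.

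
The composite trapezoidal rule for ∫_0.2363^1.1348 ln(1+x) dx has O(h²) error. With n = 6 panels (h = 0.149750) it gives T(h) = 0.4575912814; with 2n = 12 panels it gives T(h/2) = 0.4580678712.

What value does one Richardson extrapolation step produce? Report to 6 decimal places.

0.458227

Method order is 2; weight 2^2 = 4.
Weighted: 1.8322714848 − 0.4575912814 = 1.3746802034
R = 1.3746802034/3 = 0.4582267345
Gap between inputs: 4.766e-04; correction applied: +0.0001588633.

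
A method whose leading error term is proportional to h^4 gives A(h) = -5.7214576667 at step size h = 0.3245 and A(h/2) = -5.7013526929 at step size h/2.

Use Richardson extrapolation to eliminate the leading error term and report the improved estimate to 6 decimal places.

-5.700012

r = 4, so 2^r = 16.
Numerator 16*A(h/2) − A(h) = 16*(-5.7013526929) − (-5.7214576667) = -85.5001854197
Denominator 16 − 1 = 15.
Extrapolated: (-85.5001854197) / 15 = -5.7000123613
Correction |R − A(h/2)| = 1.340e-03; gap |A(h/2) − A(h)| = 2.010e-02.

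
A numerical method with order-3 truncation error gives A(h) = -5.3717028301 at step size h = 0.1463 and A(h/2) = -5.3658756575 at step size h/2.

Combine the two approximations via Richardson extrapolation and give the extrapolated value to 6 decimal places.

-5.365043

Error is O(h^3); halving h shrinks it by 2^3 = 8.
A(h/2) − A(h) = -5.3658756575 − (-5.3717028301) = 0.0058271726
Divide by 2^3 − 1 = 7: 0.0058271726/7 = 0.0008324532
R = -5.3658756575 + 0.0008324532 = -5.3650432043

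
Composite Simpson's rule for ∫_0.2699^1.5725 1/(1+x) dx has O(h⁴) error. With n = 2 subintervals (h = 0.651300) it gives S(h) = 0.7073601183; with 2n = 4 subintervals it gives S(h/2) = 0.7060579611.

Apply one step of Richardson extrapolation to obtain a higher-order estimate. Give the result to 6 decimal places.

r = 4, so 2^r = 16.
16×0.7060579611 = 11.2969273776; 11.2969273776 − 0.7073601183 = 10.5895672593
Divide by 2^4 − 1 = 15.
Result: 0.7059711506
Correction |R − A(h/2)| = 8.681e-05; gap |A(h/2) − A(h)| = 1.302e-03.

0.705971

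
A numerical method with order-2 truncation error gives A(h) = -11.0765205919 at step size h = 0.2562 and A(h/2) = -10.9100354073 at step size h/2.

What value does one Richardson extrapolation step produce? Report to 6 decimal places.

r = 2, so 2^r = 4.
Weighted: (-43.6401416292) − (-11.0765205919) = -32.5636210373
Denominator 4 − 1 = 3.
Result: -10.8545403458
Shift from A(h/2): +0.0554950615.

-10.854540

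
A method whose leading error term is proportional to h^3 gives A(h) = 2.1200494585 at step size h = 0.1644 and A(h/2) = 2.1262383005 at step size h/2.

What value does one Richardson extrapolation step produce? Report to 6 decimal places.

r = 3: numerator weight 8, denominator 7.
Weighted: 17.0099064040 − 2.1200494585 = 14.8898569455
Divide by 2^3 − 1 = 7.
(8*2.1262383005 − 2.1200494585)/(8 − 1) = 2.1271224208

2.127122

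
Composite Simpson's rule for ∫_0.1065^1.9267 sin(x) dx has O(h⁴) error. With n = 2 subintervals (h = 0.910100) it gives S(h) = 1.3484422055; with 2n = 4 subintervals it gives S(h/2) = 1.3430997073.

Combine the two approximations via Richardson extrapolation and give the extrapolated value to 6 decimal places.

1.342744

Error is O(h^4); halving h shrinks it by 2^4 = 16.
16*1.3430997073 − 1.3484422055 = 20.1411531113
R = 20.1411531113/15 = 1.3427435408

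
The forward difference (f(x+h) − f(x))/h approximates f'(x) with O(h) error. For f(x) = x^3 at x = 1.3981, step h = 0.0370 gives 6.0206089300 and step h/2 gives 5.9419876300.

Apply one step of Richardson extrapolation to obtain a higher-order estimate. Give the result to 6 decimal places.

Method order is 1; weight 2^1 = 2.
2*5.9419876300 = 11.8839752600; 11.8839752600 − 6.0206089300 = 5.8633663300
Extrapolated: 5.8633663300 / 1 = 5.8633663300

5.863366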